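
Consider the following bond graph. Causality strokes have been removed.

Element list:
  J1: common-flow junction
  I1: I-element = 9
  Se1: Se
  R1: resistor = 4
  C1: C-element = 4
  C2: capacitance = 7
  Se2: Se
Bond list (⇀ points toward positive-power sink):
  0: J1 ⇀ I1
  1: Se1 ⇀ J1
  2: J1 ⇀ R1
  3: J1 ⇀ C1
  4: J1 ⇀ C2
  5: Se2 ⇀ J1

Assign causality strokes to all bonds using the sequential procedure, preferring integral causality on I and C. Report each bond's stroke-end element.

β1 stroke→J1  (source Se1 imposes e)
β5 stroke→J1  (source Se2 imposes e)
β0 stroke→I1  (prefer integral on I1)
β2 stroke→J1  (J1 flow already set via bond 0)
β3 stroke→J1  (common-f at J1 fixed by 0)
β4 stroke→J1  (common-f at J1 fixed by 0)

b0 stroke at I1
b1 stroke at J1
b2 stroke at J1
b3 stroke at J1
b4 stroke at J1
b5 stroke at J1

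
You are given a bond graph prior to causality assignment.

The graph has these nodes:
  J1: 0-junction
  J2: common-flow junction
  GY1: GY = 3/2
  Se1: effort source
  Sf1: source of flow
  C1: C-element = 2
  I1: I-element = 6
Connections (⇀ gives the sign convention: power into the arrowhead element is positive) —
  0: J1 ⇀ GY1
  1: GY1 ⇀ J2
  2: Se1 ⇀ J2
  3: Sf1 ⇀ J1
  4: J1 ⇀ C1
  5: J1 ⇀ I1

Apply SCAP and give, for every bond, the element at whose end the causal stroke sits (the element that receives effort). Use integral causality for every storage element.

bond 2 |J2  (Se1 fixes effort; stroke away)
bond 3 |Sf1  (Sf1: flow source, stroke at near end)
bond 1 |GY1  (J2: last free bond brings flow in)
bond 0 |GY1  (GY GY1: same side as bond 1)
bond 4 |J1  (C1 integral (e out))
bond 5 |I1  (J1: bond 4 brought effort, rest push out)

b0 →GY1
b1 →GY1
b2 →J2
b3 →Sf1
b4 →J1
b5 →I1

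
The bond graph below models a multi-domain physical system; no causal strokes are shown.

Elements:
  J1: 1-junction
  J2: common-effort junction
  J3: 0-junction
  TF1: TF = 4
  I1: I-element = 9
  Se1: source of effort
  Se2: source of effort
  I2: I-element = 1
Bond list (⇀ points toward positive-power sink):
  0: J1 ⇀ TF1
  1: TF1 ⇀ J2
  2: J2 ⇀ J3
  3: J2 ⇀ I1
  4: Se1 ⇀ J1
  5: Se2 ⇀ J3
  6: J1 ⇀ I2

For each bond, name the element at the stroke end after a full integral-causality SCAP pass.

#0 stroke at J1
#1 stroke at TF1
#2 stroke at J2
#3 stroke at I1
#4 stroke at J1
#5 stroke at J3
#6 stroke at I2

β4 stroke→J1  (source Se1 imposes e)
β5 stroke→J3  (source Se2 imposes e)
β2 stroke→J2  (common-e at J3 fixed by 5)
β1 stroke→TF1  (common-e at J2 fixed by 2)
β3 stroke→I1  (0-jn J2 has e-setter on 2)
β0 stroke→J1  (TF1 one-in-one-out from 1)
β6 stroke→I2  (J1: last free bond brings flow in)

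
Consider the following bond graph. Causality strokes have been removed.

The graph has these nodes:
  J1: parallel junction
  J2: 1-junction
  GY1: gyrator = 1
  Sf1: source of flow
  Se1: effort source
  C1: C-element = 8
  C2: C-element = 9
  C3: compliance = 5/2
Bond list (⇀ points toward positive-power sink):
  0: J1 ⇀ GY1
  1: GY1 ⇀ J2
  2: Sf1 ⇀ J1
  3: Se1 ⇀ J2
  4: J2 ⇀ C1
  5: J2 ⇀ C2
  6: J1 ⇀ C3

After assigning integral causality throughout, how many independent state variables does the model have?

b2 →Sf1  (source Sf1 imposes f)
b3 →J2  (Se1 fixes effort; stroke away)
b4 →J2  (C1 outputs effort q/C1)
b5 →J2  (prefer integral on C2)
b1 →GY1  (J2 needs exactly one f-in)
b0 →GY1  (GY1: gyrator matches bond 1)
b6 →J1  (closing 0-jn rule on J1)

3  (C1, C2, C3 all integral)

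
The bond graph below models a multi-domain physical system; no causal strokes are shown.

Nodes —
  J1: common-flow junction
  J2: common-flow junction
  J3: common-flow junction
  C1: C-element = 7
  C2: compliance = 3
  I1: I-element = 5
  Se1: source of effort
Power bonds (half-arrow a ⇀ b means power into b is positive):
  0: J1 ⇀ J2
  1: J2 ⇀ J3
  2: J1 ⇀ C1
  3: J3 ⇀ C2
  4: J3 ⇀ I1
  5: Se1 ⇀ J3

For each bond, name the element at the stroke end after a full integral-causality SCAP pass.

β5 stroke at J3  (source Se1 imposes e)
β2 stroke at J1  (C1: C, integral causality)
β0 stroke at J2  (only one flow-in slot at J1)
β1 stroke at J3  (J2 needs exactly one f-in)
β3 stroke at J3  (C2 outputs effort q/C2)
β4 stroke at I1  (J3: last free bond brings flow in)

#0 stroke→J2
#1 stroke→J3
#2 stroke→J1
#3 stroke→J3
#4 stroke→I1
#5 stroke→J3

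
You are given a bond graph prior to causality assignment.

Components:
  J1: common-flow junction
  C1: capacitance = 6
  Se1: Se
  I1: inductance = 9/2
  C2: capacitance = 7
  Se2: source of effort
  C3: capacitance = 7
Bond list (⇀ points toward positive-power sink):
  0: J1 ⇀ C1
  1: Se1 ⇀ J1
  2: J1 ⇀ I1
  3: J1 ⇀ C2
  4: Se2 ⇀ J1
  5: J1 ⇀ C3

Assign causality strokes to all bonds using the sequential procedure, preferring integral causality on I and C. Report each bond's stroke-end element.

#0 stroke at J1
#1 stroke at J1
#2 stroke at I1
#3 stroke at J1
#4 stroke at J1
#5 stroke at J1

b1 stroke→J1  (source Se1 imposes e)
b4 stroke→J1  (source Se2 imposes e)
b0 stroke→J1  (C1 outputs effort q/C1)
b2 stroke→I1  (I1 integral (f out))
b3 stroke→J1  (J1: bond 2 brought flow, rest push out)
b5 stroke→J1  (J1 flow already set via bond 2)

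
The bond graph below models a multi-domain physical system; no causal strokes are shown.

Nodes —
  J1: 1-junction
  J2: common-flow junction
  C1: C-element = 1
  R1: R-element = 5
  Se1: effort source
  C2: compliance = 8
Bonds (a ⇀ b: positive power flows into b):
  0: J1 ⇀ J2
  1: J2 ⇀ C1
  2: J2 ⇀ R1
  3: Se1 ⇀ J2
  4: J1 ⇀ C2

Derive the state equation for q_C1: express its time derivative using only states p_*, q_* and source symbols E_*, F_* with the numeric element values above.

dq_C1/dt = E_Se1/5 - q_C1/5 - q_C2/40

b3 stroke at J2  (Se1 (Se) sets effort on bond)
b1 stroke at J2  (C1 outputs effort q/C1)
b4 stroke at J1  (C2 outputs effort q/C2)
b0 stroke at J2  (J1 needs exactly one f-in)
b2 stroke at R1  (J2 needs exactly one f-in)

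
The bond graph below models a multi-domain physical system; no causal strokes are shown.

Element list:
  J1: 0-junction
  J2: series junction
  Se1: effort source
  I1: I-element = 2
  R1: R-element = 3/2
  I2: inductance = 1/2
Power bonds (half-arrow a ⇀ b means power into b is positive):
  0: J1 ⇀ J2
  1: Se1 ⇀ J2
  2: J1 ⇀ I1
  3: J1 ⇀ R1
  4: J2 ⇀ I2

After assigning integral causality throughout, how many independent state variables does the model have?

2  (I1, I2 all integral)

#1 →J2  (source Se1 imposes e)
#2 →I1  (I1 outputs flow p/I1)
#4 →I2  (I2 integral (f out))
#0 →J2  (J2: bond 4 brought flow, rest push out)
#3 →J1  (only one effort-in slot at J1)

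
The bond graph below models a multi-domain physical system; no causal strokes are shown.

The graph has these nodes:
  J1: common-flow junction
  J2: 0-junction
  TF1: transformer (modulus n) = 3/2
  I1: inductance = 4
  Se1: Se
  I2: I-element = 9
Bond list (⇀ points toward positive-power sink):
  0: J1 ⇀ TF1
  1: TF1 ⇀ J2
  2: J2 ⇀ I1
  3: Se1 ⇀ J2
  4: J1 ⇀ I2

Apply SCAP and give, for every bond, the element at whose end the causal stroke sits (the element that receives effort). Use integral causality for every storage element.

b0 stroke→J1
b1 stroke→TF1
b2 stroke→I1
b3 stroke→J2
b4 stroke→I2

#3 stroke at J2  (source Se1 imposes e)
#1 stroke at TF1  (J2 effort already set via bond 3)
#2 stroke at I1  (J2: bond 3 brought effort, rest push out)
#0 stroke at J1  (TF1: transformer flips bond 1)
#4 stroke at I2  (closing 1-jn rule on J1)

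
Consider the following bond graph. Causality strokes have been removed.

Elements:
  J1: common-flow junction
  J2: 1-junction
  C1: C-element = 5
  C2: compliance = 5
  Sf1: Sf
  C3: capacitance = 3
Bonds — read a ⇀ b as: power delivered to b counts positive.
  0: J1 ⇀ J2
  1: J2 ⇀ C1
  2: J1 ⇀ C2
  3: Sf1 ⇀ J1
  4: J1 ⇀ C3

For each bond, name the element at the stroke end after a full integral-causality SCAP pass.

b3 stroke→Sf1  (Sf1 (Sf) sets flow on bond)
b0 stroke→J1  (1-jn J1 has f-setter on 3)
b2 stroke→J1  (1-jn J1 has f-setter on 3)
b4 stroke→J1  (1-jn J1 has f-setter on 3)
b1 stroke→J2  (1-jn J2 has f-setter on 0)

b0 |J1
b1 |J2
b2 |J1
b3 |Sf1
b4 |J1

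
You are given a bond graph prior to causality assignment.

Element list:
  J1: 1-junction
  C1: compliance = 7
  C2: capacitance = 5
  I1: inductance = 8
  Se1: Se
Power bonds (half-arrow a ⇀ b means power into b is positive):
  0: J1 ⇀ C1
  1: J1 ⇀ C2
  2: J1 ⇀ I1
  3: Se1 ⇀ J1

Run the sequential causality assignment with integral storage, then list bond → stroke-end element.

β0 →J1
β1 →J1
β2 →I1
β3 →J1

bond 3 stroke at J1  (Se1: effort source, stroke at far end)
bond 0 stroke at J1  (prefer integral on C1)
bond 1 stroke at J1  (prefer integral on C2)
bond 2 stroke at I1  (only one flow-in slot at J1)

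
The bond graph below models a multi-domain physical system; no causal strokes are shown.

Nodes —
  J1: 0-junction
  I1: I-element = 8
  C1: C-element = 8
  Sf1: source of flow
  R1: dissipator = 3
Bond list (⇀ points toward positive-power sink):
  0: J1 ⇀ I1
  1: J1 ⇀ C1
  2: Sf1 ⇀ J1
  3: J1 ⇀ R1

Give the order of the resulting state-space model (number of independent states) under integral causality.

β2 |Sf1  (Sf1: flow source, stroke at near end)
β0 |I1  (I1: I, integral causality)
β1 |J1  (prefer integral on C1)
β3 |R1  (common-e at J1 fixed by 1)

2  (C1, I1 all integral)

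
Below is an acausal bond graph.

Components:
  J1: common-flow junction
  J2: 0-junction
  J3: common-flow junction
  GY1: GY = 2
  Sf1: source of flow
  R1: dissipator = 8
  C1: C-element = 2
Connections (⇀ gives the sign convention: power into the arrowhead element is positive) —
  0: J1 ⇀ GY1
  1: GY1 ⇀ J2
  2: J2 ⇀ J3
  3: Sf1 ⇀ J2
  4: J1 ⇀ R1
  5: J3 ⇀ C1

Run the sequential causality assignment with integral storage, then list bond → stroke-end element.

β0 stroke→GY1
β1 stroke→GY1
β2 stroke→J2
β3 stroke→Sf1
β4 stroke→J1
β5 stroke→J3

bond 3 stroke at Sf1  (Sf1: flow source, stroke at near end)
bond 5 stroke at J3  (C1: C, integral causality)
bond 2 stroke at J2  (closing 1-jn rule on J3)
bond 1 stroke at GY1  (0-jn J2 has e-setter on 2)
bond 0 stroke at GY1  (GY1 both-in/both-out from 1)
bond 4 stroke at J1  (1-jn J1 has f-setter on 0)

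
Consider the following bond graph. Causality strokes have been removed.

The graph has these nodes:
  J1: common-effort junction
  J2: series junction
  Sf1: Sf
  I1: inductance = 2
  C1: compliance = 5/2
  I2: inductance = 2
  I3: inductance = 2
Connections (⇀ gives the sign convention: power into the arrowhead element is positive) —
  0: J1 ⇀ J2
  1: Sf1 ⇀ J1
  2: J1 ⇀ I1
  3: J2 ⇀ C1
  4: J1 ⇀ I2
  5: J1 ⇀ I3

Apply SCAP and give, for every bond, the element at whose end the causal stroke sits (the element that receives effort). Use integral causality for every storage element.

β1 →Sf1  (Sf1 fixes flow; stroke at Sf1)
β2 →I1  (I1 integral (f out))
β3 →J2  (C1: C, integral causality)
β0 →J1  (J2 needs exactly one f-in)
β4 →I2  (J1: bond 0 brought effort, rest push out)
β5 →I3  (0-jn J1 has e-setter on 0)

#0 |J1
#1 |Sf1
#2 |I1
#3 |J2
#4 |I2
#5 |I3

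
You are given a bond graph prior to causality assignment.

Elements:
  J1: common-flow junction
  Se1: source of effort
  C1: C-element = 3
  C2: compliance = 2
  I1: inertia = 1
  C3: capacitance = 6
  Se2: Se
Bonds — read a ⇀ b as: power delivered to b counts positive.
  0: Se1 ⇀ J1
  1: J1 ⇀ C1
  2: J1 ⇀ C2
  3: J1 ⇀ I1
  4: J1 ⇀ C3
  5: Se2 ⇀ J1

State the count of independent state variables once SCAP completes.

4  (C1, C2, C3, I1 all integral)

β0 stroke→J1  (source Se1 imposes e)
β5 stroke→J1  (Se2 (Se) sets effort on bond)
β1 stroke→J1  (C1 outputs effort q/C1)
β2 stroke→J1  (C2 integral (e out))
β3 stroke→I1  (prefer integral on I1)
β4 stroke→J1  (1-jn J1 has f-setter on 3)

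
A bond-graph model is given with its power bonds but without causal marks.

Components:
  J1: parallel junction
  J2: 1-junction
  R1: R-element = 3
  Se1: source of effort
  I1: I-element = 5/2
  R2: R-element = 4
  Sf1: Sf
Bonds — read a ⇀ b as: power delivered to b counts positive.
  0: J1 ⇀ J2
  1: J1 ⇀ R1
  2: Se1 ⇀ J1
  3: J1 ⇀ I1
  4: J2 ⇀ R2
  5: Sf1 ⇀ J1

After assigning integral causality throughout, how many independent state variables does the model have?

1  (I1 all integral)

β2 |J1  (source Se1 imposes e)
β5 |Sf1  (Sf1: flow source, stroke at near end)
β0 |J2  (J1 effort already set via bond 2)
β1 |R1  (0-jn J1 has e-setter on 2)
β3 |I1  (J1 effort already set via bond 2)
β4 |R2  (J2: last free bond brings flow in)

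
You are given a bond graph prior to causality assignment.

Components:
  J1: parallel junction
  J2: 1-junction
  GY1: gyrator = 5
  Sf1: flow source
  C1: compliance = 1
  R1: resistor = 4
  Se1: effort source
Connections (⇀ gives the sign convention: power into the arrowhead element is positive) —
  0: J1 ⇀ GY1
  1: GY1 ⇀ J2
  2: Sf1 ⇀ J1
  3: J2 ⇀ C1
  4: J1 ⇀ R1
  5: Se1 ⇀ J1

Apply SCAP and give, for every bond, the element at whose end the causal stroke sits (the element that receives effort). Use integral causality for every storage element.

β2 |Sf1  (Sf1 fixes flow; stroke at Sf1)
β5 |J1  (source Se1 imposes e)
β0 |GY1  (J1: bond 5 brought effort, rest push out)
β4 |R1  (J1: bond 5 brought effort, rest push out)
β1 |GY1  (GY1 both-in/both-out from 0)
β3 |J2  (1-jn J2 has f-setter on 1)

#0 →GY1
#1 →GY1
#2 →Sf1
#3 →J2
#4 →R1
#5 →J1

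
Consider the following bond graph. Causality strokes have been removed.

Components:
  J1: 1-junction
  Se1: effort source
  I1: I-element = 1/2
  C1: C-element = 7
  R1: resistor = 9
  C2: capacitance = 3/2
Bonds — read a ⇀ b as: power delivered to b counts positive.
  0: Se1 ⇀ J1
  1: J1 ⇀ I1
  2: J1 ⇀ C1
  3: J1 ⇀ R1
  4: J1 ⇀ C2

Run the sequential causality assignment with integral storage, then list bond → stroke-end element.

b0 stroke at J1  (Se1 (Se) sets effort on bond)
b1 stroke at I1  (I1 outputs flow p/I1)
b2 stroke at J1  (1-jn J1 has f-setter on 1)
b3 stroke at J1  (J1: bond 1 brought flow, rest push out)
b4 stroke at J1  (J1: bond 1 brought flow, rest push out)

bond 0 stroke at J1
bond 1 stroke at I1
bond 2 stroke at J1
bond 3 stroke at J1
bond 4 stroke at J1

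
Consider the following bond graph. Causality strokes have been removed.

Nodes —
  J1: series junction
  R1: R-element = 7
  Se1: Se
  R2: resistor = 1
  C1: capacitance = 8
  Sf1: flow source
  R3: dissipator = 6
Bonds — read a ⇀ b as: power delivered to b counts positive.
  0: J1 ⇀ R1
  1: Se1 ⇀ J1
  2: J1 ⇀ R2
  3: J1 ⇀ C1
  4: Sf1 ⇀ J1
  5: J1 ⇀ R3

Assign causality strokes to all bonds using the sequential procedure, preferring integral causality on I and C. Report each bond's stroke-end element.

β0 |J1
β1 |J1
β2 |J1
β3 |J1
β4 |Sf1
β5 |J1

#1 stroke at J1  (Se1: effort source, stroke at far end)
#4 stroke at Sf1  (Sf1: flow source, stroke at near end)
#0 stroke at J1  (1-jn J1 has f-setter on 4)
#2 stroke at J1  (J1: bond 4 brought flow, rest push out)
#3 stroke at J1  (J1 flow already set via bond 4)
#5 stroke at J1  (common-f at J1 fixed by 4)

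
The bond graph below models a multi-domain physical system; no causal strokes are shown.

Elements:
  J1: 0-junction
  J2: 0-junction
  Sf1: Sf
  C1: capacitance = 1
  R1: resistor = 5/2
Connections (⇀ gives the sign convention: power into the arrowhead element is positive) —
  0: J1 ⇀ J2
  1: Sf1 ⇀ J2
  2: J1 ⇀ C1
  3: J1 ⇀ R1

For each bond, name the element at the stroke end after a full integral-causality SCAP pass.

b1 stroke at Sf1  (Sf1 fixes flow; stroke at Sf1)
b0 stroke at J2  (only one effort-in slot at J2)
b2 stroke at J1  (prefer integral on C1)
b3 stroke at R1  (J1 effort already set via bond 2)

bond 0 |J2
bond 1 |Sf1
bond 2 |J1
bond 3 |R1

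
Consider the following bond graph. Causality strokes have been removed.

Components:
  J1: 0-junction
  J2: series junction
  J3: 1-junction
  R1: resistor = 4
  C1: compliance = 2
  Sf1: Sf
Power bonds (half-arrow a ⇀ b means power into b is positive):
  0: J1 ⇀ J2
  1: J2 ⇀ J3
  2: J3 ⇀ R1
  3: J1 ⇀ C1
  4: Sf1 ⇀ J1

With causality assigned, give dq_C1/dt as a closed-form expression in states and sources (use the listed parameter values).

b4 stroke→Sf1  (Sf1: flow source, stroke at near end)
b3 stroke→J1  (C1: C, integral causality)
b0 stroke→J2  (0-jn J1 has e-setter on 3)
b1 stroke→J3  (J2 needs exactly one f-in)
b2 stroke→R1  (J3 needs exactly one f-in)

dq_C1/dt = F_Sf1 - q_C1/8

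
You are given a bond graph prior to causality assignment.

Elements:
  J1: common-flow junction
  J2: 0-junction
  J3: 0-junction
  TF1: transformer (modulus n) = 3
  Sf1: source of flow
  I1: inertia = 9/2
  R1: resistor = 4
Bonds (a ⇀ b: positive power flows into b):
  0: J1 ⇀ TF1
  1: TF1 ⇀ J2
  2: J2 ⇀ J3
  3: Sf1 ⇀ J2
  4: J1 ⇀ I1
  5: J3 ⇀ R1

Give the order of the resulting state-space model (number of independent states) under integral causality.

#3 stroke at Sf1  (Sf1 (Sf) sets flow on bond)
#4 stroke at I1  (I1: I, integral causality)
#0 stroke at J1  (J1: bond 4 brought flow, rest push out)
#1 stroke at TF1  (through TF1, causality passes straight; one stroke at TF1)
#2 stroke at J2  (closing 0-jn rule on J2)
#5 stroke at J3  (only one effort-in slot at J3)

1  (I1 all integral)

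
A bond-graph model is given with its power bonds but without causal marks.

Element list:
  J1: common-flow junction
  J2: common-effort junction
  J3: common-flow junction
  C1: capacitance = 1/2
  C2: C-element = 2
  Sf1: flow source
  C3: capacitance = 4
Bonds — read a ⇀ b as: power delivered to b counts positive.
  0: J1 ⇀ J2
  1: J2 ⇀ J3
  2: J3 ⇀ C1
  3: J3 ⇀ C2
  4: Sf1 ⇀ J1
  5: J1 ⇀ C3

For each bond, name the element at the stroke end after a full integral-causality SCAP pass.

bond 0 stroke→J1
bond 1 stroke→J2
bond 2 stroke→J3
bond 3 stroke→J3
bond 4 stroke→Sf1
bond 5 stroke→J1

bond 4 stroke→Sf1  (Sf1 fixes flow; stroke at Sf1)
bond 0 stroke→J1  (J1: bond 4 brought flow, rest push out)
bond 5 stroke→J1  (J1: bond 4 brought flow, rest push out)
bond 1 stroke→J2  (closing 0-jn rule on J2)
bond 2 stroke→J3  (J3 flow already set via bond 1)
bond 3 stroke→J3  (J3: bond 1 brought flow, rest push out)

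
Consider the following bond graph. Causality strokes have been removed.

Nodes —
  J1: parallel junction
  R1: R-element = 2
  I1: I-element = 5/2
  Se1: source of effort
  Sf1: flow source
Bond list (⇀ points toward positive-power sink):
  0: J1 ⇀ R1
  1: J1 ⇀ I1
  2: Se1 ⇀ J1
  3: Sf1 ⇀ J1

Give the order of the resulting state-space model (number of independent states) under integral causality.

1  (I1 all integral)

b2 stroke→J1  (Se1: effort source, stroke at far end)
b3 stroke→Sf1  (Sf1 (Sf) sets flow on bond)
b0 stroke→R1  (0-jn J1 has e-setter on 2)
b1 stroke→I1  (0-jn J1 has e-setter on 2)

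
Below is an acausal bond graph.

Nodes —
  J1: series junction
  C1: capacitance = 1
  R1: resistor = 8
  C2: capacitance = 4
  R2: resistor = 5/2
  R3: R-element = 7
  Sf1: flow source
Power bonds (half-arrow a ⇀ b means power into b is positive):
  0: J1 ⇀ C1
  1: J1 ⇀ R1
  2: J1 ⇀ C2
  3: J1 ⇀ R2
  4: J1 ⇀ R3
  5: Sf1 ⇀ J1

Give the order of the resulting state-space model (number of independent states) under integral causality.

#5 stroke→Sf1  (source Sf1 imposes f)
#0 stroke→J1  (J1 flow already set via bond 5)
#1 stroke→J1  (J1: bond 5 brought flow, rest push out)
#2 stroke→J1  (1-jn J1 has f-setter on 5)
#3 stroke→J1  (1-jn J1 has f-setter on 5)
#4 stroke→J1  (common-f at J1 fixed by 5)

2  (C1, C2 all integral)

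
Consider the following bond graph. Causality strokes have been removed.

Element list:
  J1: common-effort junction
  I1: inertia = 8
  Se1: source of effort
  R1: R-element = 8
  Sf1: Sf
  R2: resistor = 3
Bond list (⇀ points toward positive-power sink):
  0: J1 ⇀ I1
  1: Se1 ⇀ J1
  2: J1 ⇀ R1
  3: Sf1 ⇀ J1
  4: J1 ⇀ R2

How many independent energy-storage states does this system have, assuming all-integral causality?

1  (I1 all integral)

β1 stroke at J1  (source Se1 imposes e)
β3 stroke at Sf1  (source Sf1 imposes f)
β0 stroke at I1  (0-jn J1 has e-setter on 1)
β2 stroke at R1  (0-jn J1 has e-setter on 1)
β4 stroke at R2  (0-jn J1 has e-setter on 1)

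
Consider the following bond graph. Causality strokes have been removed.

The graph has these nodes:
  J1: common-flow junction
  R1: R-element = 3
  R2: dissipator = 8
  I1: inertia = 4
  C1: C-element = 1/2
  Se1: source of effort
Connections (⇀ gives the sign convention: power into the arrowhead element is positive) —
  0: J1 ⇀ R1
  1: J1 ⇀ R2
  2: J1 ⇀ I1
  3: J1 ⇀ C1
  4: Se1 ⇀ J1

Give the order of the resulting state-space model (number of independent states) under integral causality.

2  (C1, I1 all integral)

#4 →J1  (Se1 (Se) sets effort on bond)
#2 →I1  (I1 outputs flow p/I1)
#0 →J1  (J1 flow already set via bond 2)
#1 →J1  (J1: bond 2 brought flow, rest push out)
#3 →J1  (J1 flow already set via bond 2)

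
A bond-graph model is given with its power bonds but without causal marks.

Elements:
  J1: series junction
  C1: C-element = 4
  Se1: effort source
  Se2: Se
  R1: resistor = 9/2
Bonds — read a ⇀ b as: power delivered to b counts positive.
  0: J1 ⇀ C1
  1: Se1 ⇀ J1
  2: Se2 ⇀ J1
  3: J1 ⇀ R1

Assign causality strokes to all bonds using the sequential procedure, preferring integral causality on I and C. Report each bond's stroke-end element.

b0 stroke at J1
b1 stroke at J1
b2 stroke at J1
b3 stroke at R1

β1 stroke→J1  (Se1 (Se) sets effort on bond)
β2 stroke→J1  (Se2 fixes effort; stroke away)
β0 stroke→J1  (C1: C, integral causality)
β3 stroke→R1  (only one flow-in slot at J1)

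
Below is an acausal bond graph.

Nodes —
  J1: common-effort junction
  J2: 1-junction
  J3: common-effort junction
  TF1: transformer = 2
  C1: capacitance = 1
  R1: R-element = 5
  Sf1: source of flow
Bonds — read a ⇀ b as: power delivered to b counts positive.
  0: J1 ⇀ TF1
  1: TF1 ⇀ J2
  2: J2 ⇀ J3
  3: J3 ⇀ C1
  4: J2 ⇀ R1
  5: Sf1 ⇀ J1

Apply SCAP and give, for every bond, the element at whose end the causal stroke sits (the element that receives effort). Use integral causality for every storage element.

b0 |J1
b1 |TF1
b2 |J2
b3 |J3
b4 |J2
b5 |Sf1

b5 →Sf1  (Sf1: flow source, stroke at near end)
b0 →J1  (J1 needs exactly one e-in)
b1 →TF1  (TF1: transformer flips bond 0)
b2 →J2  (common-f at J2 fixed by 1)
b4 →J2  (common-f at J2 fixed by 1)
b3 →J3  (J3 needs exactly one e-in)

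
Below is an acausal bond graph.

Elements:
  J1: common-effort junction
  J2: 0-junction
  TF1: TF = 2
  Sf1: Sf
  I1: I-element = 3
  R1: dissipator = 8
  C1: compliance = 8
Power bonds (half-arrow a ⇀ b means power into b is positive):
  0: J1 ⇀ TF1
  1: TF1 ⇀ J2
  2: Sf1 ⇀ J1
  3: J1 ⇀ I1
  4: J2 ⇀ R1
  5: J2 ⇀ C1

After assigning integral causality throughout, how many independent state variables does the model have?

2  (C1, I1 all integral)

#2 stroke→Sf1  (Sf1 fixes flow; stroke at Sf1)
#3 stroke→I1  (I1: I, integral causality)
#0 stroke→J1  (only one effort-in slot at J1)
#1 stroke→TF1  (through TF1, causality passes straight; one stroke at TF1)
#5 stroke→J2  (C1 integral (e out))
#4 stroke→R1  (0-jn J2 has e-setter on 5)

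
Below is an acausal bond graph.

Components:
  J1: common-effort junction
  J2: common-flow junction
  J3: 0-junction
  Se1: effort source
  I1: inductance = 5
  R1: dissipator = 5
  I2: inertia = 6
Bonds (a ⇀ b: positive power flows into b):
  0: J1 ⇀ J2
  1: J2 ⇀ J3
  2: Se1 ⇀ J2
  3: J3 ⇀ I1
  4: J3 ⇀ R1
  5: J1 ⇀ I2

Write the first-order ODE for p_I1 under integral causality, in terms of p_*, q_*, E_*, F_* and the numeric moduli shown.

β2 stroke→J2  (Se1 fixes effort; stroke away)
β3 stroke→I1  (prefer integral on I1)
β5 stroke→I2  (prefer integral on I2)
β0 stroke→J1  (J1: last free bond brings effort in)
β1 stroke→J2  (J2: bond 0 brought flow, rest push out)
β4 stroke→J3  (only one effort-in slot at J3)

dp_I1/dt = -p_I1 - 5*p_I2/6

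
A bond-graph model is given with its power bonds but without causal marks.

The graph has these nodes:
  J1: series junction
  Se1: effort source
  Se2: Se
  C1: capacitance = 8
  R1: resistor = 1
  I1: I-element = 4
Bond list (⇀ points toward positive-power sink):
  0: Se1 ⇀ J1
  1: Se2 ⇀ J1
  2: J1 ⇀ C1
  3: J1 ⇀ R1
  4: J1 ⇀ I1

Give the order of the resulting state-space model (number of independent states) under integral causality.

2  (C1, I1 all integral)

β0 |J1  (Se1: effort source, stroke at far end)
β1 |J1  (Se2 (Se) sets effort on bond)
β2 |J1  (C1 integral (e out))
β4 |I1  (prefer integral on I1)
β3 |J1  (J1: bond 4 brought flow, rest push out)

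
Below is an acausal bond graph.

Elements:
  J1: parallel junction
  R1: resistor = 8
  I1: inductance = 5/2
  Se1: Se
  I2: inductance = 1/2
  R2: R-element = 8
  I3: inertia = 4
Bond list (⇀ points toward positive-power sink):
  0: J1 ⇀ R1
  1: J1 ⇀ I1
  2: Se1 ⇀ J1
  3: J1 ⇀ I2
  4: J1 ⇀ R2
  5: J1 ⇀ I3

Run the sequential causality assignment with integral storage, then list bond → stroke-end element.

b2 stroke at J1  (Se1: effort source, stroke at far end)
b0 stroke at R1  (J1: bond 2 brought effort, rest push out)
b1 stroke at I1  (0-jn J1 has e-setter on 2)
b3 stroke at I2  (J1: bond 2 brought effort, rest push out)
b4 stroke at R2  (J1 effort already set via bond 2)
b5 stroke at I3  (0-jn J1 has e-setter on 2)

β0 stroke→R1
β1 stroke→I1
β2 stroke→J1
β3 stroke→I2
β4 stroke→R2
β5 stroke→I3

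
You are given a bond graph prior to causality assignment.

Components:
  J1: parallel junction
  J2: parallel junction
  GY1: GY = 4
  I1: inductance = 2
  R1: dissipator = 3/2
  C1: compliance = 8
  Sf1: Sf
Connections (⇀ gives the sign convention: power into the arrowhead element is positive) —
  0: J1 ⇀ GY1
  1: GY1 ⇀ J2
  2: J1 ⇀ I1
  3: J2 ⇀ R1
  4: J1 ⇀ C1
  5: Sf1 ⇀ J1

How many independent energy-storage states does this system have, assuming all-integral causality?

2  (C1, I1 all integral)

β5 stroke→Sf1  (Sf1 fixes flow; stroke at Sf1)
β2 stroke→I1  (I1 outputs flow p/I1)
β4 stroke→J1  (prefer integral on C1)
β0 stroke→GY1  (J1: bond 4 brought effort, rest push out)
β1 stroke→GY1  (GY GY1: same side as bond 0)
β3 stroke→J2  (J2 needs exactly one e-in)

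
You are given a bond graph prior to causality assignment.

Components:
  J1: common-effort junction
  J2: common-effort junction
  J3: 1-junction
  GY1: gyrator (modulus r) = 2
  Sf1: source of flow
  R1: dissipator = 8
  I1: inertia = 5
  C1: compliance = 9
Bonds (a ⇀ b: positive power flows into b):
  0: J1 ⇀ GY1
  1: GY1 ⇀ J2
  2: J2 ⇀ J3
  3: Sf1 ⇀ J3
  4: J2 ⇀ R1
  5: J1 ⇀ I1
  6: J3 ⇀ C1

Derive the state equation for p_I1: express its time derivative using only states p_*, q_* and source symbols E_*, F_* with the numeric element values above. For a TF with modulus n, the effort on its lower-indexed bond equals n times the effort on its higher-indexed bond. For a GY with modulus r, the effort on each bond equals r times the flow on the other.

dp_I1/dt = 2*F_Sf1 - p_I1/10

b3 stroke→Sf1  (Sf1 (Sf) sets flow on bond)
b2 stroke→J3  (J3 flow already set via bond 3)
b6 stroke→J3  (common-f at J3 fixed by 3)
b5 stroke→I1  (I1: I, integral causality)
b0 stroke→J1  (only one effort-in slot at J1)
b1 stroke→J2  (GY1 both-in/both-out from 0)
b4 stroke→R1  (0-jn J2 has e-setter on 1)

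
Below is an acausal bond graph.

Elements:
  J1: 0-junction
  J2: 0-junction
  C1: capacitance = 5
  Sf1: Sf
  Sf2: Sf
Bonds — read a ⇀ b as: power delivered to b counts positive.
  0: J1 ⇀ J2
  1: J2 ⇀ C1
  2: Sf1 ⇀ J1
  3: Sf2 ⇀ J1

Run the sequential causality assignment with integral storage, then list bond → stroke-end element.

β2 stroke→Sf1  (Sf1: flow source, stroke at near end)
β3 stroke→Sf2  (Sf2 (Sf) sets flow on bond)
β0 stroke→J1  (J1: last free bond brings effort in)
β1 stroke→J2  (closing 0-jn rule on J2)

β0 →J1
β1 →J2
β2 →Sf1
β3 →Sf2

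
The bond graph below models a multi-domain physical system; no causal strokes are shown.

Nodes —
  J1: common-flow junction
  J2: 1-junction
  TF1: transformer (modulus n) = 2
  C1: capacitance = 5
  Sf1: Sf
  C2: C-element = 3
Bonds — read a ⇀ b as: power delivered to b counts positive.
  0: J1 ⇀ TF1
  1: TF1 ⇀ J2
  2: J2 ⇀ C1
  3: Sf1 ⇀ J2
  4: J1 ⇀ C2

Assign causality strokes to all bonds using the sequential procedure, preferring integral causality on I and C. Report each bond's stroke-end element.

bond 0 |TF1
bond 1 |J2
bond 2 |J2
bond 3 |Sf1
bond 4 |J1

β3 |Sf1  (Sf1 fixes flow; stroke at Sf1)
β1 |J2  (common-f at J2 fixed by 3)
β2 |J2  (common-f at J2 fixed by 3)
β0 |TF1  (through TF1, causality passes straight; one stroke at TF1)
β4 |J1  (1-jn J1 has f-setter on 0)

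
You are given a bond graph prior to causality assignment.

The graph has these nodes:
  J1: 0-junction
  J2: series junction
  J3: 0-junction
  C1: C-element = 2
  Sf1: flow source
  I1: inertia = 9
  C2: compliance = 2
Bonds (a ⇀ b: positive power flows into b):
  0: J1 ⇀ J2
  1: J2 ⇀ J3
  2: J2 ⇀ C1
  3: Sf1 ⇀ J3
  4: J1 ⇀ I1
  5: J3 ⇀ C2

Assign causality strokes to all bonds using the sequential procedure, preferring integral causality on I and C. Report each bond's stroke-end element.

bond 3 stroke→Sf1  (Sf1: flow source, stroke at near end)
bond 2 stroke→J2  (C1: C, integral causality)
bond 4 stroke→I1  (I1 outputs flow p/I1)
bond 0 stroke→J1  (J1 needs exactly one e-in)
bond 1 stroke→J2  (J2 flow already set via bond 0)
bond 5 stroke→J3  (J3: last free bond brings effort in)

β0 |J1
β1 |J2
β2 |J2
β3 |Sf1
β4 |I1
β5 |J3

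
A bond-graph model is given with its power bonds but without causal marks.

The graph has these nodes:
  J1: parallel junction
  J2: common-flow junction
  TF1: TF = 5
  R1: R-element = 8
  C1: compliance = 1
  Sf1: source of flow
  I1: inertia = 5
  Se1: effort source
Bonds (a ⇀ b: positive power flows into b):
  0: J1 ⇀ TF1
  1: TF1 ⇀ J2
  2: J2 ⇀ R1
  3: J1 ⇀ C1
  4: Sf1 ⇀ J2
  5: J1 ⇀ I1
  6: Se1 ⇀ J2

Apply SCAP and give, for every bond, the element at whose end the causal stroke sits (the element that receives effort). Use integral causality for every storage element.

b4 stroke at Sf1  (source Sf1 imposes f)
b6 stroke at J2  (Se1 fixes effort; stroke away)
b1 stroke at J2  (common-f at J2 fixed by 4)
b2 stroke at J2  (J2: bond 4 brought flow, rest push out)
b0 stroke at TF1  (through TF1, causality passes straight; one stroke at TF1)
b3 stroke at J1  (prefer integral on C1)
b5 stroke at I1  (0-jn J1 has e-setter on 3)

bond 0 stroke→TF1
bond 1 stroke→J2
bond 2 stroke→J2
bond 3 stroke→J1
bond 4 stroke→Sf1
bond 5 stroke→I1
bond 6 stroke→J2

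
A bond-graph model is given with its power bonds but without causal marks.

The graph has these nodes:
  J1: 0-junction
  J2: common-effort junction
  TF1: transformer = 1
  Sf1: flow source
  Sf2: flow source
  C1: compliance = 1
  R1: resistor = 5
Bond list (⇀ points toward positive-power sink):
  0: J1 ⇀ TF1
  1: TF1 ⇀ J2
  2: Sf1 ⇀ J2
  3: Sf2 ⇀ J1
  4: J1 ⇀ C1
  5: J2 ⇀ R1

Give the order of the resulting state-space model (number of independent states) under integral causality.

1  (C1 all integral)

bond 2 stroke→Sf1  (source Sf1 imposes f)
bond 3 stroke→Sf2  (Sf2 fixes flow; stroke at Sf2)
bond 4 stroke→J1  (C1 integral (e out))
bond 0 stroke→TF1  (common-e at J1 fixed by 4)
bond 1 stroke→J2  (TF TF1: opposite of bond 0)
bond 5 stroke→R1  (J2: bond 1 brought effort, rest push out)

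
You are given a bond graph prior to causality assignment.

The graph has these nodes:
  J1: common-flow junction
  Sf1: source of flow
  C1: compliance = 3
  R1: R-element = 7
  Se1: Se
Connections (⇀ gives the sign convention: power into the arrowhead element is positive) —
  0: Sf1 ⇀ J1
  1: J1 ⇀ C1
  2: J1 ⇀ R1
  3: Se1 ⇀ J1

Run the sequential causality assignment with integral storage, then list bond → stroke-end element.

b0 stroke→Sf1  (source Sf1 imposes f)
b3 stroke→J1  (Se1: effort source, stroke at far end)
b1 stroke→J1  (J1: bond 0 brought flow, rest push out)
b2 stroke→J1  (J1 flow already set via bond 0)

b0 stroke→Sf1
b1 stroke→J1
b2 stroke→J1
b3 stroke→J1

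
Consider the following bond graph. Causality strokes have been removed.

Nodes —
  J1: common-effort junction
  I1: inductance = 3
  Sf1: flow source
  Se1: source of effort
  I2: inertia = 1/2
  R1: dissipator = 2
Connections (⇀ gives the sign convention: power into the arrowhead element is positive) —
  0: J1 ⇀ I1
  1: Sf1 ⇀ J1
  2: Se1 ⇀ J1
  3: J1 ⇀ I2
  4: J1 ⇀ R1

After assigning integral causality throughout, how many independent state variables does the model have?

2  (I1, I2 all integral)

bond 1 stroke→Sf1  (source Sf1 imposes f)
bond 2 stroke→J1  (source Se1 imposes e)
bond 0 stroke→I1  (0-jn J1 has e-setter on 2)
bond 3 stroke→I2  (J1: bond 2 brought effort, rest push out)
bond 4 stroke→R1  (0-jn J1 has e-setter on 2)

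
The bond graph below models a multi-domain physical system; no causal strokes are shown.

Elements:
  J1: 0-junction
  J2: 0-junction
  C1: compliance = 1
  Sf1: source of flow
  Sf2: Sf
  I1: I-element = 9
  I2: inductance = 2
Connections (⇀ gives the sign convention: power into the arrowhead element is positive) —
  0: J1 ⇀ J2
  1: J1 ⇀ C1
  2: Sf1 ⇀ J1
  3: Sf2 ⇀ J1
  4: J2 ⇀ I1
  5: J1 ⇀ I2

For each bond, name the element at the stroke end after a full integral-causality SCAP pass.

#2 stroke→Sf1  (Sf1 fixes flow; stroke at Sf1)
#3 stroke→Sf2  (source Sf2 imposes f)
#1 stroke→J1  (C1 integral (e out))
#0 stroke→J2  (J1: bond 1 brought effort, rest push out)
#5 stroke→I2  (J1: bond 1 brought effort, rest push out)
#4 stroke→I1  (J2: bond 0 brought effort, rest push out)

b0 |J2
b1 |J1
b2 |Sf1
b3 |Sf2
b4 |I1
b5 |I2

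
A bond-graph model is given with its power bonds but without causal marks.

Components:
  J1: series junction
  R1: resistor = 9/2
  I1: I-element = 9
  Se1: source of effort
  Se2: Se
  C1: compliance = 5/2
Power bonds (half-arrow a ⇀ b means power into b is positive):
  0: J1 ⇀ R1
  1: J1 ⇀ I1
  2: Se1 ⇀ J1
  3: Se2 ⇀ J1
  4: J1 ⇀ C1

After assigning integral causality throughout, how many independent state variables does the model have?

b2 stroke→J1  (source Se1 imposes e)
b3 stroke→J1  (source Se2 imposes e)
b1 stroke→I1  (prefer integral on I1)
b0 stroke→J1  (J1: bond 1 brought flow, rest push out)
b4 stroke→J1  (J1 flow already set via bond 1)

2  (C1, I1 all integral)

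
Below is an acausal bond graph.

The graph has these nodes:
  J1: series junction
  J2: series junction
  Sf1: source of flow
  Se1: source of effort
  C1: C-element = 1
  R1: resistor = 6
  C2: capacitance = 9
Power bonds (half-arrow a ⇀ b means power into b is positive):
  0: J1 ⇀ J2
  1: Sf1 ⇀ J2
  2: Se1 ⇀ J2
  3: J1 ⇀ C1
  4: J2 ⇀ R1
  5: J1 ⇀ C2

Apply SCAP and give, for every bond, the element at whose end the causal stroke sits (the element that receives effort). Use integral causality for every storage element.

bond 0 stroke→J2
bond 1 stroke→Sf1
bond 2 stroke→J2
bond 3 stroke→J1
bond 4 stroke→J2
bond 5 stroke→J1

#1 stroke→Sf1  (Sf1: flow source, stroke at near end)
#2 stroke→J2  (source Se1 imposes e)
#0 stroke→J2  (1-jn J2 has f-setter on 1)
#4 stroke→J2  (1-jn J2 has f-setter on 1)
#3 stroke→J1  (common-f at J1 fixed by 0)
#5 stroke→J1  (J1: bond 0 brought flow, rest push out)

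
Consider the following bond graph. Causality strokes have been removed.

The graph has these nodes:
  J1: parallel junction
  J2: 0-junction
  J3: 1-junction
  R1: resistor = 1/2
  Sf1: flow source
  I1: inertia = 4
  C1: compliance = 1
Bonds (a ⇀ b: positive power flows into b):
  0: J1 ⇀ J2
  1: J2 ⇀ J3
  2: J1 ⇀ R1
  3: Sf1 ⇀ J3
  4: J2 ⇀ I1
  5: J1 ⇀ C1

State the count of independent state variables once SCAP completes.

2  (C1, I1 all integral)

β3 →Sf1  (Sf1 (Sf) sets flow on bond)
β1 →J3  (1-jn J3 has f-setter on 3)
β4 →I1  (I1 integral (f out))
β0 →J2  (J2: last free bond brings effort in)
β5 →J1  (prefer integral on C1)
β2 →R1  (J1: bond 5 brought effort, rest push out)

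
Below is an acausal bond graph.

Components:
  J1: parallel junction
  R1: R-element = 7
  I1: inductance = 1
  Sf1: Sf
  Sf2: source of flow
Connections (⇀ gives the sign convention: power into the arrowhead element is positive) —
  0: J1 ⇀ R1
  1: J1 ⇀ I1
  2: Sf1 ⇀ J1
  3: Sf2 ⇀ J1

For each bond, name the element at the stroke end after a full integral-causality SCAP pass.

β2 stroke→Sf1  (source Sf1 imposes f)
β3 stroke→Sf2  (Sf2 fixes flow; stroke at Sf2)
β1 stroke→I1  (I1 outputs flow p/I1)
β0 stroke→J1  (J1 needs exactly one e-in)

β0 stroke at J1
β1 stroke at I1
β2 stroke at Sf1
β3 stroke at Sf2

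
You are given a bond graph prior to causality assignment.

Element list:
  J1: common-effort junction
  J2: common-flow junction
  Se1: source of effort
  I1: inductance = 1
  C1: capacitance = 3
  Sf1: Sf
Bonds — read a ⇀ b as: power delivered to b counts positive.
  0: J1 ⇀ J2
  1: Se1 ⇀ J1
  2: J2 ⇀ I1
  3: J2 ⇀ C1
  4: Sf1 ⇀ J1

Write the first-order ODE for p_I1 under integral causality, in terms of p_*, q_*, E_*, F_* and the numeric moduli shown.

b1 stroke at J1  (Se1 (Se) sets effort on bond)
b4 stroke at Sf1  (Sf1 fixes flow; stroke at Sf1)
b0 stroke at J2  (0-jn J1 has e-setter on 1)
b2 stroke at I1  (I1: I, integral causality)
b3 stroke at J2  (1-jn J2 has f-setter on 2)

dp_I1/dt = E_Se1 - q_C1/3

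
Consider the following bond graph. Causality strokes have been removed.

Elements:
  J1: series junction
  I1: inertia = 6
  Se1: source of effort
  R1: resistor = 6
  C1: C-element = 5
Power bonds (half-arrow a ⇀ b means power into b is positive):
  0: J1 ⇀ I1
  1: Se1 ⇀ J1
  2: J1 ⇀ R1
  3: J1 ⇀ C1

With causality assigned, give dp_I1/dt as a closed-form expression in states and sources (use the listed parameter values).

dp_I1/dt = E_Se1 - p_I1 - q_C1/5

#1 stroke→J1  (source Se1 imposes e)
#0 stroke→I1  (I1 integral (f out))
#2 stroke→J1  (J1: bond 0 brought flow, rest push out)
#3 stroke→J1  (1-jn J1 has f-setter on 0)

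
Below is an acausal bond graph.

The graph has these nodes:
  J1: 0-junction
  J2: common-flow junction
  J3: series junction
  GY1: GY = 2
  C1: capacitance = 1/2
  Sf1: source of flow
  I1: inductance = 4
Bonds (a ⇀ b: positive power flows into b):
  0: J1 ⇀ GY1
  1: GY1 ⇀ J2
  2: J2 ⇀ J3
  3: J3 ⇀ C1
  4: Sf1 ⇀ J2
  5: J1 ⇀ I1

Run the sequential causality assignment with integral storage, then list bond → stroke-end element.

β0 →J1
β1 →J2
β2 →J2
β3 →J3
β4 →Sf1
β5 →I1

β4 stroke at Sf1  (Sf1 (Sf) sets flow on bond)
β1 stroke at J2  (common-f at J2 fixed by 4)
β2 stroke at J2  (common-f at J2 fixed by 4)
β3 stroke at J3  (J3: bond 2 brought flow, rest push out)
β0 stroke at J1  (through GY1, causality inverts; strokes same side of GY1)
β5 stroke at I1  (common-e at J1 fixed by 0)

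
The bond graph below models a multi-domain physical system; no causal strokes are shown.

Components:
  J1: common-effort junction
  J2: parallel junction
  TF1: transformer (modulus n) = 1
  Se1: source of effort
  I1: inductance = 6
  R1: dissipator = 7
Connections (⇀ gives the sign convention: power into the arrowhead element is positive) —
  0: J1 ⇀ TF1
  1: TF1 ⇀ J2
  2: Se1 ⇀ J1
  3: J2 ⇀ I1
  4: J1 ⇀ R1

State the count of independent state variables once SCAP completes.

1  (I1 all integral)

#2 |J1  (Se1 (Se) sets effort on bond)
#0 |TF1  (J1 effort already set via bond 2)
#4 |R1  (0-jn J1 has e-setter on 2)
#1 |J2  (through TF1, causality passes straight; one stroke at TF1)
#3 |I1  (0-jn J2 has e-setter on 1)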